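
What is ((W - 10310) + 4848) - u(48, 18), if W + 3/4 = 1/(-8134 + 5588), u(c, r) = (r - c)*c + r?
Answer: -20575501/5092 ≈ -4040.8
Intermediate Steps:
u(c, r) = r + c*(r - c) (u(c, r) = c*(r - c) + r = r + c*(r - c))
W = -3821/5092 (W = -3/4 + 1/(-8134 + 5588) = -3/4 + 1/(-2546) = -3/4 - 1/2546 = -3821/5092 ≈ -0.75039)
((W - 10310) + 4848) - u(48, 18) = ((-3821/5092 - 10310) + 4848) - (18 - 1*48**2 + 48*18) = (-52502341/5092 + 4848) - (18 - 1*2304 + 864) = -27816325/5092 - (18 - 2304 + 864) = -27816325/5092 - 1*(-1422) = -27816325/5092 + 1422 = -20575501/5092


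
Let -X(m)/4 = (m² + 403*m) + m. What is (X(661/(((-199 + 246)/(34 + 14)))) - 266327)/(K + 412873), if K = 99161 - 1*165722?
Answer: -7024785335/765003208 ≈ -9.1827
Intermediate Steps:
K = -66561 (K = 99161 - 165722 = -66561)
X(m) = -1616*m - 4*m² (X(m) = -4*((m² + 403*m) + m) = -4*(m² + 404*m) = -1616*m - 4*m²)
(X(661/(((-199 + 246)/(34 + 14)))) - 266327)/(K + 412873) = (-4*661/(((-199 + 246)/(34 + 14)))*(404 + 661/(((-199 + 246)/(34 + 14)))) - 266327)/(-66561 + 412873) = (-4*661/((47/48))*(404 + 661/((47/48))) - 266327)/346312 = (-4*661/((47*(1/48)))*(404 + 661/((47*(1/48)))) - 266327)*(1/346312) = (-4*661/(47/48)*(404 + 661/(47/48)) - 266327)*(1/346312) = (-4*661*(48/47)*(404 + 661*(48/47)) - 266327)*(1/346312) = (-4*31728/47*(404 + 31728/47) - 266327)*(1/346312) = (-4*31728/47*50716/47 - 266327)*(1/346312) = (-6436468992/2209 - 266327)*(1/346312) = -7024785335/2209*1/346312 = -7024785335/765003208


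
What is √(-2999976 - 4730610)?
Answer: 3*I*√858954 ≈ 2780.4*I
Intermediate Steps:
√(-2999976 - 4730610) = √(-7730586) = 3*I*√858954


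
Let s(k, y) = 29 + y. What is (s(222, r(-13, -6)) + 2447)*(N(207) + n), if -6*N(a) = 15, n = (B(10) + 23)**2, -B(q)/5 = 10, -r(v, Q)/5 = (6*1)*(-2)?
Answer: 1842404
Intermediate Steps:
r(v, Q) = 60 (r(v, Q) = -5*6*1*(-2) = -30*(-2) = -5*(-12) = 60)
B(q) = -50 (B(q) = -5*10 = -50)
n = 729 (n = (-50 + 23)**2 = (-27)**2 = 729)
N(a) = -5/2 (N(a) = -1/6*15 = -5/2)
(s(222, r(-13, -6)) + 2447)*(N(207) + n) = ((29 + 60) + 2447)*(-5/2 + 729) = (89 + 2447)*(1453/2) = 2536*(1453/2) = 1842404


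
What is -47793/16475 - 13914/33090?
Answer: -60356784/18171925 ≈ -3.3214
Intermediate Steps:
-47793/16475 - 13914/33090 = -47793*1/16475 - 13914*1/33090 = -47793/16475 - 2319/5515 = -60356784/18171925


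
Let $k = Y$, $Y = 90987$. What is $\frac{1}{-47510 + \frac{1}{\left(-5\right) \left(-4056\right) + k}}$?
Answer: $- \frac{111267}{5286295169} \approx -2.1048 \cdot 10^{-5}$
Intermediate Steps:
$k = 90987$
$\frac{1}{-47510 + \frac{1}{\left(-5\right) \left(-4056\right) + k}} = \frac{1}{-47510 + \frac{1}{\left(-5\right) \left(-4056\right) + 90987}} = \frac{1}{-47510 + \frac{1}{20280 + 90987}} = \frac{1}{-47510 + \frac{1}{111267}} = \frac{1}{- \frac{5286295169}{111267}} = - \frac{111267}{5286295169}$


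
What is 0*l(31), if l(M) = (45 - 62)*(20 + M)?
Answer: 0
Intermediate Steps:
l(M) = -340 - 17*M (l(M) = -17*(20 + M) = -340 - 17*M)
0*l(31) = 0*(-340 - 17*31) = 0*(-340 - 527) = 0*(-867) = 0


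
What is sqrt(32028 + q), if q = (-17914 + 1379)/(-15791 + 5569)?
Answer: sqrt(3346751808722)/10222 ≈ 178.97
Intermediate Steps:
q = 16535/10222 (q = -16535/(-10222) = -16535*(-1/10222) = 16535/10222 ≈ 1.6176)
sqrt(32028 + q) = sqrt(32028 + 16535/10222) = sqrt(327406751/10222) = sqrt(3346751808722)/10222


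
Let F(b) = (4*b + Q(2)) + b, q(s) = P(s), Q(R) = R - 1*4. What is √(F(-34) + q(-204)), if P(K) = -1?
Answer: I*√173 ≈ 13.153*I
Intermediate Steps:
Q(R) = -4 + R (Q(R) = R - 4 = -4 + R)
q(s) = -1
F(b) = -2 + 5*b (F(b) = (4*b + (-4 + 2)) + b = (4*b - 2) + b = (-2 + 4*b) + b = -2 + 5*b)
√(F(-34) + q(-204)) = √((-2 + 5*(-34)) - 1) = √((-2 - 170) - 1) = √(-172 - 1) = √(-173) = I*√173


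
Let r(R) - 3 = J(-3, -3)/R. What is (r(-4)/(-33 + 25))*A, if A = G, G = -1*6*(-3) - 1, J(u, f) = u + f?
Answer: -153/16 ≈ -9.5625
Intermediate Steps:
J(u, f) = f + u
G = 17 (G = -6*(-3) - 1 = 18 - 1 = 17)
A = 17
r(R) = 3 - 6/R (r(R) = 3 + (-3 - 3)/R = 3 - 6/R)
(r(-4)/(-33 + 25))*A = ((3 - 6/(-4))/(-33 + 25))*17 = ((3 - 6*(-¼))/(-8))*17 = ((3 + 3/2)*(-⅛))*17 = ((9/2)*(-⅛))*17 = -9/16*17 = -153/16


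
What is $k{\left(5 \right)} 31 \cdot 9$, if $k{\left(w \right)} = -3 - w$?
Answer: $-2232$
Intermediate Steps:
$k{\left(5 \right)} 31 \cdot 9 = \left(-3 - 5\right) 31 \cdot 9 = \left(-8\right) 31 \cdot 9 = \left(-248\right) 9 = -2232$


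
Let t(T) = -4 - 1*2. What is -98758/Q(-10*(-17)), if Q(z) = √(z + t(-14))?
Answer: -49379*√41/41 ≈ -7711.7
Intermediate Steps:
t(T) = -6 (t(T) = -4 - 2 = -6)
Q(z) = √(-6 + z) (Q(z) = √(z - 6) = √(-6 + z))
-98758/Q(-10*(-17)) = -98758/√(-6 - 10*(-17)) = -98758/√(-6 + 170) = -98758*√41/82 = -49379*√41/41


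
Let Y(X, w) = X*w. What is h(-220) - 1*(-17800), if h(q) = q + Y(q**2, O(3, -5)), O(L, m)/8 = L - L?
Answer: 17580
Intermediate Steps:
O(L, m) = 0 (O(L, m) = 8*(L - L) = 8*0 = 0)
h(q) = q (h(q) = q + q**2*0 = q + 0 = q)
h(-220) - 1*(-17800) = -220 - 1*(-17800) = -220 + 17800 = 17580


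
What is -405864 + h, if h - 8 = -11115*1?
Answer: -416971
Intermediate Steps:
h = -11107 (h = 8 - 11115*1 = 8 - 11115 = -11107)
-405864 + h = -405864 - 11107 = -416971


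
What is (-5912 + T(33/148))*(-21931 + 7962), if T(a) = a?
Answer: 12222078767/148 ≈ 8.2582e+7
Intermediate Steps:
(-5912 + T(33/148))*(-21931 + 7962) = (-5912 + 33/148)*(-21931 + 7962) = (-5912 + 33*(1/148))*(-13969) = (-5912 + 33/148)*(-13969) = -874943/148*(-13969) = 12222078767/148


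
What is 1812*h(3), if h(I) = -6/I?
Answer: -3624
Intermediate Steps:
1812*h(3) = 1812*(-6/3) = 1812*(-6*⅓) = 1812*(-2) = -3624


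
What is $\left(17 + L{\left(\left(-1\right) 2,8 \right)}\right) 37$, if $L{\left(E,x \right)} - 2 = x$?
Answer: $999$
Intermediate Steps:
$L{\left(E,x \right)} = 2 + x$
$\left(17 + L{\left(\left(-1\right) 2,8 \right)}\right) 37 = \left(17 + \left(2 + 8\right)\right) 37 = \left(17 + 10\right) 37 = 27 \cdot 37 = 999$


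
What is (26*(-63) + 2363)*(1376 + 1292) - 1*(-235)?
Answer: 1934535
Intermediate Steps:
(26*(-63) + 2363)*(1376 + 1292) - 1*(-235) = (-1638 + 2363)*2668 + 235 = 725*2668 + 235 = 1934300 + 235 = 1934535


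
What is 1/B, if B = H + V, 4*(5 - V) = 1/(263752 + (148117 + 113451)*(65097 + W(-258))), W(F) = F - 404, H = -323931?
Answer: -67417591328/21838310688513729 ≈ -3.0871e-6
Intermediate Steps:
W(F) = -404 + F
V = 337087956639/67417591328 (V = 5 - 1/(4*(263752 + (148117 + 113451)*(65097 + (-404 - 258)))) = 5 - 1/(4*(263752 + 261568*(65097 - 662))) = 5 - 1/(4*(263752 + 261568*64435)) = 5 - 1/(4*(263752 + 16854134080)) = 5 - ¼/16854397832 = 5 - ¼*1/16854397832 = 5 - 1/67417591328 = 337087956639/67417591328 ≈ 5.0000)
B = -21838310688513729/67417591328 (B = -323931 + 337087956639/67417591328 = -21838310688513729/67417591328 ≈ -3.2393e+5)
1/B = 1/(-21838310688513729/67417591328) = -67417591328/21838310688513729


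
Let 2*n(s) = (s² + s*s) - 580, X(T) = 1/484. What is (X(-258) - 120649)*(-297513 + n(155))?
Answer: 7993512008235/242 ≈ 3.3031e+10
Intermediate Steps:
X(T) = 1/484
n(s) = -290 + s² (n(s) = ((s² + s*s) - 580)/2 = ((s² + s²) - 580)/2 = (2*s² - 580)/2 = (-580 + 2*s²)/2 = -290 + s²)
(X(-258) - 120649)*(-297513 + n(155)) = (1/484 - 120649)*(-297513 + (-290 + 155²)) = -58394115*(-297513 + (-290 + 24025))/484 = -58394115*(-297513 + 23735)/484 = -58394115/484*(-273778) = 7993512008235/242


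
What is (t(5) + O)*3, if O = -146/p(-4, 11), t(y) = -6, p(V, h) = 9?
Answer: -200/3 ≈ -66.667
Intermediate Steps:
O = -146/9 ≈ -16.222
(t(5) + O)*3 = (-6 - 146/9)*3 = -200/9*3 = -200/3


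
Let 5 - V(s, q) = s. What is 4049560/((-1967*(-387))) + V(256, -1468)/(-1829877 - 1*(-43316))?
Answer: 1033568147377/194283149067 ≈ 5.3199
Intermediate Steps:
V(s, q) = 5 - s
4049560/((-1967*(-387))) + V(256, -1468)/(-1829877 - 1*(-43316)) = 4049560/((-1967*(-387))) + (5 - 1*256)/(-1829877 - 1*(-43316)) = 4049560/((-1*(-761229))) + (5 - 256)/(-1829877 + 43316) = 4049560/761229 - 251/(-1786561) = 4049560*(1/761229) - 251*(-1/1786561) = 4049560/761229 + 251/1786561 = 1033568147377/194283149067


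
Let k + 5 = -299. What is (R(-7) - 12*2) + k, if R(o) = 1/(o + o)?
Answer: -4593/14 ≈ -328.07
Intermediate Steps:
k = -304 (k = -5 - 299 = -304)
R(o) = 1/(2*o)
(R(-7) - 12*2) + k = ((½)/(-7) - 12*2) - 304 = ((½)*(-⅐) - 24) - 304 = (-1/14 - 24) - 304 = -337/14 - 304 = -4593/14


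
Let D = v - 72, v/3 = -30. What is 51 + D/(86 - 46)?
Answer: 939/20 ≈ 46.950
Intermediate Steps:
v = -90 (v = 3*(-30) = -90)
D = -162 (D = -90 - 72 = -162)
51 + D/(86 - 46) = 51 - 162/(86 - 46) = 51 - 162/40 = 51 - 162*1/40 = 51 - 81/20 = 939/20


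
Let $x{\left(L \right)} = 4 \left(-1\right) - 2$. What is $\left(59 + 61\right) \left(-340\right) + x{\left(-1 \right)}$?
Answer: $-40806$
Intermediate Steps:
$x{\left(L \right)} = -6$ ($x{\left(L \right)} = -4 - 2 = -6$)
$\left(59 + 61\right) \left(-340\right) + x{\left(-1 \right)} = \left(59 + 61\right) \left(-340\right) - 6 = 120 \left(-340\right) - 6 = -40800 - 6 = -40806$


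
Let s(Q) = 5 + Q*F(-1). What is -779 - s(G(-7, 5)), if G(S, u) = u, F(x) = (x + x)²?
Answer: -804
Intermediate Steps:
F(x) = 4*x² (F(x) = (2*x)² = 4*x²)
s(Q) = 5 + 4*Q (s(Q) = 5 + Q*(4*(-1)²) = 5 + Q*(4*1) = 5 + Q*4 = 5 + 4*Q)
-779 - s(G(-7, 5)) = -779 - (5 + 4*5) = -779 - (5 + 20) = -779 - 1*25 = -779 - 25 = -804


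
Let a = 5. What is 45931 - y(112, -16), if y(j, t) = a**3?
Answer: 45806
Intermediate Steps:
y(j, t) = 125 (y(j, t) = 5**3 = 125)
45931 - y(112, -16) = 45931 - 1*125 = 45931 - 125 = 45806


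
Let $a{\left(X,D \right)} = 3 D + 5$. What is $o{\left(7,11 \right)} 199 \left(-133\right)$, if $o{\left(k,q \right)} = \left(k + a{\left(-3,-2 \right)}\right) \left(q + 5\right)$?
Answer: $-2540832$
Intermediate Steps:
$a{\left(X,D \right)} = 5 + 3 D$
$o{\left(k,q \right)} = \left(-1 + k\right) \left(5 + q\right)$ ($o{\left(k,q \right)} = \left(k + \left(5 + 3 \left(-2\right)\right)\right) \left(q + 5\right) = \left(k + \left(5 - 6\right)\right) \left(5 + q\right) = \left(k - 1\right) \left(5 + q\right) = \left(-1 + k\right) \left(5 + q\right)$)
$o{\left(7,11 \right)} 199 \left(-133\right) = \left(-5 - 11 + 5 \cdot 7 + 7 \cdot 11\right) 199 \left(-133\right) = \left(-5 - 11 + 35 + 77\right) 199 \left(-133\right) = 96 \cdot 199 \left(-133\right) = 19104 \left(-133\right) = -2540832$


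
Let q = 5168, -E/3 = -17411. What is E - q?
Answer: 47065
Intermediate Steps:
E = 52233 (E = -3*(-17411) = 52233)
E - q = 52233 - 1*5168 = 52233 - 5168 = 47065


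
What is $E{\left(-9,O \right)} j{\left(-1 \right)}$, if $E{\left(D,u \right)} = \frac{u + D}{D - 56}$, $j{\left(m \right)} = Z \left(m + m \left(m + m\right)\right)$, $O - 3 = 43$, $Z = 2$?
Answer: $- \frac{74}{65} \approx -1.1385$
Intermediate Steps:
$O = 46$ ($O = 3 + 43 = 46$)
$j{\left(m \right)} = 2 m + 4 m^{2}$ ($j{\left(m \right)} = 2 \left(m + m \left(m + m\right)\right) = 2 \left(m + m 2 m\right) = 2 \left(m + 2 m^{2}\right) = 2 m + 4 m^{2}$)
$E{\left(D,u \right)} = \frac{D + u}{-56 + D}$
$E{\left(-9,O \right)} j{\left(-1 \right)} = \frac{-9 + 46}{-56 - 9} \cdot 2 \left(-1\right) \left(1 + 2 \left(-1\right)\right) = \frac{1}{-65} \cdot 37 \cdot 2 \left(-1\right) \left(1 - 2\right) = \left(- \frac{1}{65}\right) 37 \cdot 2 \left(-1\right) \left(-1\right) = \left(- \frac{37}{65}\right) 2 = - \frac{74}{65}$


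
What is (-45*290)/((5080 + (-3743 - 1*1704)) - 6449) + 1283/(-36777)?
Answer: 78532487/41778672 ≈ 1.8797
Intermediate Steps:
(-45*290)/((5080 + (-3743 - 1*1704)) - 6449) + 1283/(-36777) = -13050/((5080 + (-3743 - 1704)) - 6449) + 1283*(-1/36777) = -13050/((5080 - 5447) - 6449) - 1283/36777 = -13050/(-367 - 6449) - 1283/36777 = -13050/(-6816) - 1283/36777 = -13050*(-1/6816) - 1283/36777 = 2175/1136 - 1283/36777 = 78532487/41778672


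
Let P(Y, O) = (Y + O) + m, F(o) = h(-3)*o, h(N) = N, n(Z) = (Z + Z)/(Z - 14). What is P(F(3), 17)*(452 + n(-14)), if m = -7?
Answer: 453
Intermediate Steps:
n(Z) = 2*Z/(-14 + Z) (n(Z) = (2*Z)/(-14 + Z) = 2*Z/(-14 + Z))
F(o) = -3*o
P(Y, O) = -7 + O + Y (P(Y, O) = (Y + O) - 7 = (O + Y) - 7 = -7 + O + Y)
P(F(3), 17)*(452 + n(-14)) = (-7 + 17 - 3*3)*(452 + 2*(-14)/(-14 - 14)) = (-7 + 17 - 9)*(452 + 2*(-14)/(-28)) = 1*(452 + 2*(-14)*(-1/28)) = 1*(452 + 1) = 1*453 = 453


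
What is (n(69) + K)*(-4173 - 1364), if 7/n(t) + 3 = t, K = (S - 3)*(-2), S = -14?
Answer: -12463787/66 ≈ -1.8885e+5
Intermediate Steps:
K = 34 (K = (-14 - 3)*(-2) = -17*(-2) = 34)
n(t) = 7/(-3 + t)
(n(69) + K)*(-4173 - 1364) = (7/(-3 + 69) + 34)*(-4173 - 1364) = (7/66 + 34)*(-5537) = (2251/66)*(-5537) = -12463787/66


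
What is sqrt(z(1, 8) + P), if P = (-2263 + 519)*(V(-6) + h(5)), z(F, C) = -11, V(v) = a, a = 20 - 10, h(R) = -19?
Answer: sqrt(15685) ≈ 125.24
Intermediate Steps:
a = 10
V(v) = 10
P = 15696 (P = (-2263 + 519)*(10 - 19) = -1744*(-9) = 15696)
sqrt(z(1, 8) + P) = sqrt(-11 + 15696) = sqrt(15685)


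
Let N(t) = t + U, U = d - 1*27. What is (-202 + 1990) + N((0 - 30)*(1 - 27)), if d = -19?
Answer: 2522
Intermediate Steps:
U = -46 (U = -19 - 1*27 = -19 - 27 = -46)
N(t) = -46 + t (N(t) = t - 46 = -46 + t)
(-202 + 1990) + N((0 - 30)*(1 - 27)) = (-202 + 1990) + (-46 + (0 - 30)*(1 - 27)) = 1788 + (-46 - 30*(-26)) = 1788 + (-46 + 780) = 1788 + 734 = 2522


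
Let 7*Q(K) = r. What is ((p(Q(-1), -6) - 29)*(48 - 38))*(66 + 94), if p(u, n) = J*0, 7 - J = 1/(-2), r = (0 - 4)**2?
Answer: -46400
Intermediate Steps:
r = 16 (r = (-4)**2 = 16)
Q(K) = 16/7 (Q(K) = (1/7)*16 = 16/7)
J = 15/2 (J = 7 - 1/(-2) = 7 - 1*(-1/2) = 7 + 1/2 = 15/2 ≈ 7.5000)
p(u, n) = 0 (p(u, n) = (15/2)*0 = 0)
((p(Q(-1), -6) - 29)*(48 - 38))*(66 + 94) = ((0 - 29)*(48 - 38))*(66 + 94) = -29*10*160 = -290*160 = -46400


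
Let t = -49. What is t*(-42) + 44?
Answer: 2102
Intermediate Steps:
t*(-42) + 44 = -49*(-42) + 44 = 2058 + 44 = 2102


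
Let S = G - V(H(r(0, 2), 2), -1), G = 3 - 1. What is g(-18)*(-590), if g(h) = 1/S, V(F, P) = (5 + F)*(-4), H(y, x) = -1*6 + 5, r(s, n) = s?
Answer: -295/9 ≈ -32.778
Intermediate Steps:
H(y, x) = -1 (H(y, x) = -6 + 5 = -1)
G = 2
V(F, P) = -20 - 4*F
S = 18 (S = 2 - (-20 - 4*(-1)) = 2 - (-20 + 4) = 2 - 1*(-16) = 2 + 16 = 18)
g(h) = 1/18
g(-18)*(-590) = (1/18)*(-590) = -295/9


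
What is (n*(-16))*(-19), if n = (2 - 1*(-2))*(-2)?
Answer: -2432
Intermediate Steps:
n = -8 (n = (2 + 2)*(-2) = 4*(-2) = -8)
(n*(-16))*(-19) = -8*(-16)*(-19) = 128*(-19) = -2432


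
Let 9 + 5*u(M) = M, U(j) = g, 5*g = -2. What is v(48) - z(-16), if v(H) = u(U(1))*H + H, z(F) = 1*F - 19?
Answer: -181/25 ≈ -7.2400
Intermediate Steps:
g = -2/5 (g = (1/5)*(-2) = -2/5 ≈ -0.40000)
U(j) = -2/5
u(M) = -9/5 + M/5
z(F) = -19 + F (z(F) = F - 19 = -19 + F)
v(H) = -22*H/25 (v(H) = (-9/5 + (1/5)*(-2/5))*H + H = (-9/5 - 2/25)*H + H = -47*H/25 + H = -22*H/25)
v(48) - z(-16) = -22/25*48 - (-19 - 16) = -1056/25 - 1*(-35) = -1056/25 + 35 = -181/25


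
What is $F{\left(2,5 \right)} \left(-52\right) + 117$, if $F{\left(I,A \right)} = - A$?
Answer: $377$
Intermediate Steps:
$F{\left(2,5 \right)} \left(-52\right) + 117 = \left(-1\right) 5 \left(-52\right) + 117 = \left(-5\right) \left(-52\right) + 117 = 260 + 117 = 377$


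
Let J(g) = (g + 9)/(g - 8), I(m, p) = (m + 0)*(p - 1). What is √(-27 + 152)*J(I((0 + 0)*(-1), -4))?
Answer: -45*√5/8 ≈ -12.578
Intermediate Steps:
I(m, p) = m*(-1 + p)
J(g) = (9 + g)/(-8 + g)
√(-27 + 152)*J(I((0 + 0)*(-1), -4)) = √(-27 + 152)*((9 + ((0 + 0)*(-1))*(-1 - 4))/(-8 + ((0 + 0)*(-1))*(-1 - 4))) = √125*((9 + (0*(-1))*(-5))/(-8 + (0*(-1))*(-5))) = (5*√5)*((9 + 0*(-5))/(-8 + 0*(-5))) = (5*√5)*((9 + 0)/(-8 + 0)) = (5*√5)*(9/(-8)) = (5*√5)*(-⅛*9) = (5*√5)*(-9/8) = -45*√5/8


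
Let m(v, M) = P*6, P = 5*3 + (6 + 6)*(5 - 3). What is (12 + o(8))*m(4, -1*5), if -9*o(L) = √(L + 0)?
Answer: 2808 - 52*√2 ≈ 2734.5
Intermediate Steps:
P = 39 (P = 15 + 12*2 = 15 + 24 = 39)
m(v, M) = 234 (m(v, M) = 39*6 = 234)
o(L) = -√L/9 (o(L) = -√(L + 0)/9 = -√L/9)
(12 + o(8))*m(4, -1*5) = (12 - 2*√2/9)*234 = 2808 - 52*√2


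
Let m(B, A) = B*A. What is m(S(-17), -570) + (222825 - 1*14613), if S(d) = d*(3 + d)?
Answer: 72552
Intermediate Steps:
m(B, A) = A*B
m(S(-17), -570) + (222825 - 1*14613) = -(-9690)*(3 - 17) + (222825 - 1*14613) = -(-9690)*(-14) + (222825 - 14613) = -570*238 + 208212 = -135660 + 208212 = 72552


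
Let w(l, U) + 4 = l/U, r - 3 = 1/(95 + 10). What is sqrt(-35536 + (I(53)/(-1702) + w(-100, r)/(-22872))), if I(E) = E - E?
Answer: I*sqrt(29004874940014494)/903444 ≈ 188.51*I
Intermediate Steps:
r = 316/105 (r = 3 + 1/(95 + 10) = 3 + 1/105 = 316/105 ≈ 3.0095)
w(l, U) = -4 + l/U
I(E) = 0
sqrt(-35536 + (I(53)/(-1702) + w(-100, r)/(-22872))) = sqrt(-35536 + (0/(-1702) + (-4 - 100/316/105)/(-22872))) = sqrt(-35536 + (0*(-1/1702) + (-4 - 100*105/316)*(-1/22872))) = sqrt(-35536 + (0 + (-4 - 2625/79)*(-1/22872))) = sqrt(-35536 + (0 - 2941/79*(-1/22872))) = sqrt(-35536 + (0 + 2941/1806888)) = sqrt(-35536 + 2941/1806888) = sqrt(-64209569027/1806888) = I*sqrt(29004874940014494)/903444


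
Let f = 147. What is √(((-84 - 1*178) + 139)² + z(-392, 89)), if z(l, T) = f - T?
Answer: √15187 ≈ 123.24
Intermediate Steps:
z(l, T) = 147 - T
√(((-84 - 1*178) + 139)² + z(-392, 89)) = √(((-84 - 1*178) + 139)² + (147 - 1*89)) = √(((-84 - 178) + 139)² + (147 - 89)) = √((-262 + 139)² + 58) = √((-123)² + 58) = √(15129 + 58) = √15187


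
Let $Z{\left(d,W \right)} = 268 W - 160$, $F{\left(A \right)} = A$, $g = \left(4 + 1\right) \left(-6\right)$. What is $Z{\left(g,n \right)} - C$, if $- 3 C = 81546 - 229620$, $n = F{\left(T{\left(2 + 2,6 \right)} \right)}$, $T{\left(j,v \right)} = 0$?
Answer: $-49518$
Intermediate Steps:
$g = -30$ ($g = 5 \left(-6\right) = -30$)
$n = 0$
$Z{\left(d,W \right)} = -160 + 268 W$
$C = 49358$ ($C = - \frac{81546 - 229620}{3} = \left(- \frac{1}{3}\right) \left(-148074\right) = 49358$)
$Z{\left(g,n \right)} - C = \left(-160 + 268 \cdot 0\right) - 49358 = \left(-160 + 0\right) - 49358 = -160 - 49358 = -49518$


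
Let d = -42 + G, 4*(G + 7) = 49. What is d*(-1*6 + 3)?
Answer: 441/4 ≈ 110.25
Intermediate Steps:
G = 21/4 (G = -7 + (1/4)*49 = -7 + 49/4 = 21/4 ≈ 5.2500)
d = -147/4 (d = -42 + 21/4 = -147/4 ≈ -36.750)
d*(-1*6 + 3) = -147*(-1*6 + 3)/4 = -147*(-6 + 3)/4 = -147/4*(-3) = 441/4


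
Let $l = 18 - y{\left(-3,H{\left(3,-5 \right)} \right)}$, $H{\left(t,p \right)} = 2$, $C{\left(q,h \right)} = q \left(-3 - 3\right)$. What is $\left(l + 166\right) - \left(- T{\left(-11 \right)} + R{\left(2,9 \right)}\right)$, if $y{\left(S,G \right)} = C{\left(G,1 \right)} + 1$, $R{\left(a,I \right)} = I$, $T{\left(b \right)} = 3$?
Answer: $189$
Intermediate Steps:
$C{\left(q,h \right)} = - 6 q$ ($C{\left(q,h \right)} = q \left(-6\right) = - 6 q$)
$y{\left(S,G \right)} = 1 - 6 G$ ($y{\left(S,G \right)} = - 6 G + 1 = 1 - 6 G$)
$l = 29$ ($l = 18 - \left(1 - 12\right) = 18 - -11 = 18 + 11 = 29$)
$\left(l + 166\right) - \left(- T{\left(-11 \right)} + R{\left(2,9 \right)}\right) = \left(29 + 166\right) + \left(3 - 9\right) = 195 + \left(3 - 9\right) = 195 - 6 = 189$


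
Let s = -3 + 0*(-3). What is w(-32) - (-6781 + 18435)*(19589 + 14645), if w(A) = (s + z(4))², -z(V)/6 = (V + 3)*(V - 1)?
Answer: -398946395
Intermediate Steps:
z(V) = -6*(-1 + V)*(3 + V) (z(V) = -6*(V + 3)*(V - 1) = -6*(3 + V)*(-1 + V) = -6*(-1 + V)*(3 + V))
s = -3 (s = -3 + 0 = -3)
w(A) = 16641 (w(A) = (-3 + (18 - 12*4 - 6*4²))² = (-3 + (18 - 48 - 6*16))² = (-3 + (18 - 48 - 96))² = (-3 - 126)² = (-129)² = 16641)
w(-32) - (-6781 + 18435)*(19589 + 14645) = 16641 - (-6781 + 18435)*(19589 + 14645) = 16641 - 11654*34234 = 16641 - 1*398963036 = 16641 - 398963036 = -398946395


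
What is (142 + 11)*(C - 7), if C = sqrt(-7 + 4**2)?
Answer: -612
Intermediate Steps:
C = 3 (C = sqrt(-7 + 16) = sqrt(9) = 3)
(142 + 11)*(C - 7) = (142 + 11)*(3 - 7) = 153*(-4) = -612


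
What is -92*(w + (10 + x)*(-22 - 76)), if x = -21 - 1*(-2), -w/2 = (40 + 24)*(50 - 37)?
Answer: 71944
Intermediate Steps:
w = -1664 (w = -2*(40 + 24)*(50 - 37) = -128*13 = -2*832 = -1664)
x = -19 (x = -21 + 2 = -19)
-92*(w + (10 + x)*(-22 - 76)) = -92*(-1664 + (10 - 19)*(-22 - 76)) = -92*(-1664 - 9*(-98)) = -92*(-1664 + 882) = -92*(-782) = 71944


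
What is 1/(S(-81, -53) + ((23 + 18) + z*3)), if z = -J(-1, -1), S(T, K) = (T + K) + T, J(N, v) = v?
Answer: -1/171 ≈ -0.0058480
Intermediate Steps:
S(T, K) = K + 2*T (S(T, K) = (K + T) + T = K + 2*T)
z = 1 (z = -1*(-1) = 1)
1/(S(-81, -53) + ((23 + 18) + z*3)) = 1/((-53 + 2*(-81)) + ((23 + 18) + 1*3)) = 1/((-53 - 162) + (41 + 3)) = 1/(-215 + 44) = 1/(-171) = -1/171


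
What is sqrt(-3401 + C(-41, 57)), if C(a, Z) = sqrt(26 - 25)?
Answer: 10*I*sqrt(34) ≈ 58.31*I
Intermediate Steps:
C(a, Z) = 1 (C(a, Z) = sqrt(1) = 1)
sqrt(-3401 + C(-41, 57)) = sqrt(-3401 + 1) = sqrt(-3400) = 10*I*sqrt(34)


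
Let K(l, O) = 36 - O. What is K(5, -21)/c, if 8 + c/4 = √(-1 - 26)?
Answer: -114/91 - 171*I*√3/364 ≈ -1.2527 - 0.81368*I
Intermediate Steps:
c = -32 + 12*I*√3 (c = -32 + 4*√(-1 - 26) = -32 + 4*√(-27) = -32 + 4*(3*I*√3) = -32 + 12*I*√3 ≈ -32.0 + 20.785*I)
K(5, -21)/c = (36 - 1*(-21))/(-32 + 12*I*√3) = (36 + 21)/(-32 + 12*I*√3) = 57/(-32 + 12*I*√3)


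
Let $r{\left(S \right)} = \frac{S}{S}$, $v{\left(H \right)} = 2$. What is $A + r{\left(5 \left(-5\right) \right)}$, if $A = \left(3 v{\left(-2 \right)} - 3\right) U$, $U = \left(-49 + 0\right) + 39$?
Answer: $-29$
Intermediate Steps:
$r{\left(S \right)} = 1$
$U = -10$ ($U = -49 + 39 = -10$)
$A = -30$ ($A = \left(3 \cdot 2 - 3\right) \left(-10\right) = \left(6 - 3\right) \left(-10\right) = 3 \left(-10\right) = -30$)
$A + r{\left(5 \left(-5\right) \right)} = -30 + 1 = -29$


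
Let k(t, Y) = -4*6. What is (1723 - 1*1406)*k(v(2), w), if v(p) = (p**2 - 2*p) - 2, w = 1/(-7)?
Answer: -7608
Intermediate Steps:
w = -1/7 ≈ -0.14286
v(p) = -2 + p**2 - 2*p
k(t, Y) = -24
(1723 - 1*1406)*k(v(2), w) = (1723 - 1*1406)*(-24) = (1723 - 1406)*(-24) = 317*(-24) = -7608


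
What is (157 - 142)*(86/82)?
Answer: 645/41 ≈ 15.732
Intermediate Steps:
(157 - 142)*(86/82) = 15*(86*(1/82)) = 15*(43/41) = 645/41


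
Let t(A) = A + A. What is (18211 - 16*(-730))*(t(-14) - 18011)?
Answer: -539203749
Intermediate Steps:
t(A) = 2*A
(18211 - 16*(-730))*(t(-14) - 18011) = (18211 - 16*(-730))*(2*(-14) - 18011) = (18211 + 11680)*(-28 - 18011) = 29891*(-18039) = -539203749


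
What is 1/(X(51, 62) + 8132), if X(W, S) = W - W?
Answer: 1/8132 ≈ 0.00012297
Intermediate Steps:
X(W, S) = 0
1/(X(51, 62) + 8132) = 1/(0 + 8132) = 1/8132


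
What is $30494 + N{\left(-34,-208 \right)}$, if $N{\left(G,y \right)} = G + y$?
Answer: $30252$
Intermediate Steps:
$30494 + N{\left(-34,-208 \right)} = 30494 - 242 = 30252$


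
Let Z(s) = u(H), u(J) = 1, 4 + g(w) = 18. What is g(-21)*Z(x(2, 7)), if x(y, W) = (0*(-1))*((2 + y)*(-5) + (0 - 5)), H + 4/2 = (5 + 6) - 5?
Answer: 14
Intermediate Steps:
g(w) = 14 (g(w) = -4 + 18 = 14)
H = 4 (H = -2 + ((5 + 6) - 5) = -2 + (11 - 5) = -2 + 6 = 4)
x(y, W) = 0 (x(y, W) = 0*((-10 - 5*y) - 5) = 0*(-15 - 5*y) = 0)
Z(s) = 1
g(-21)*Z(x(2, 7)) = 14*1 = 14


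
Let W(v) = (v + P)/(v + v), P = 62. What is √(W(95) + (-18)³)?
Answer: I*√210505370/190 ≈ 76.362*I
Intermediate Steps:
W(v) = (62 + v)/(2*v) (W(v) = (v + 62)/(v + v) = (62 + v)/((2*v)) = (62 + v)*(1/(2*v)) = (62 + v)/(2*v))
√(W(95) + (-18)³) = √((½)*(62 + 95)/95 + (-18)³) = √((½)*(1/95)*157 - 5832) = √(157/190 - 5832) = √(-1107923/190) = I*√210505370/190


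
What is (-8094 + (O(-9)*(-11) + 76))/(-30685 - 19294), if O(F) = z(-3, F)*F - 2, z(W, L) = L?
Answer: 8887/49979 ≈ 0.17781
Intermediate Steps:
O(F) = -2 + F**2 (O(F) = F*F - 2 = F**2 - 2 = -2 + F**2)
(-8094 + (O(-9)*(-11) + 76))/(-30685 - 19294) = (-8094 + ((-2 + (-9)**2)*(-11) + 76))/(-30685 - 19294) = (-8094 + ((-2 + 81)*(-11) + 76))/(-49979) = (-8094 + (79*(-11) + 76))*(-1/49979) = (-8094 + (-869 + 76))*(-1/49979) = (-8094 - 793)*(-1/49979) = -8887*(-1/49979) = 8887/49979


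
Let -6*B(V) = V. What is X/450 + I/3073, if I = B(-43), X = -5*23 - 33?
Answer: -451579/1382850 ≈ -0.32656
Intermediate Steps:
B(V) = -V/6
X = -148 (X = -115 - 33 = -148)
I = 43/6 (I = -⅙*(-43) = 43/6 ≈ 7.1667)
X/450 + I/3073 = -148/450 + (43/6)/3073 = -148*1/450 + (43/6)*(1/3073) = -74/225 + 43/18438 = -451579/1382850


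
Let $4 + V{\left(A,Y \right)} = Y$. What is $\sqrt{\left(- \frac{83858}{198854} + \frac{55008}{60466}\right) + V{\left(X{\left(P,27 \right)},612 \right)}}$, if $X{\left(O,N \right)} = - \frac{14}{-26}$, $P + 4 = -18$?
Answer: $\frac{\sqrt{112208851545962175061}}{429425213} \approx 24.668$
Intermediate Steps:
$P = -22$ ($P = -4 - 18 = -22$)
$X{\left(O,N \right)} = \frac{7}{13}$ ($X{\left(O,N \right)} = \left(-14\right) \left(- \frac{1}{26}\right) = \frac{7}{13}$)
$V{\left(A,Y \right)} = -4 + Y$
$\sqrt{\left(- \frac{83858}{198854} + \frac{55008}{60466}\right) + V{\left(X{\left(P,27 \right)},612 \right)}} = \sqrt{\left(- \frac{83858}{198854} + \frac{55008}{60466}\right) + \left(-4 + 612\right)} = \sqrt{\left(\left(-83858\right) \frac{1}{198854} + 55008 \cdot \frac{1}{60466}\right) + 608} = \sqrt{\left(- \frac{41929}{99427} + \frac{27504}{30233}\right) + 608} = \sqrt{\frac{1467000751}{3005976491} + 608} = \sqrt{\frac{1829100707279}{3005976491}} = \frac{\sqrt{112208851545962175061}}{429425213}$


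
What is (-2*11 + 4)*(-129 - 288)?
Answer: 7506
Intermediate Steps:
(-2*11 + 4)*(-129 - 288) = (-22 + 4)*(-417) = -18*(-417) = 7506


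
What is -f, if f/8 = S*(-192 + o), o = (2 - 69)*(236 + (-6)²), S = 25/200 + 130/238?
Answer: 11767824/119 ≈ 98889.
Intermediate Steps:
S = 639/952 (S = 25*(1/200) + 130*(1/238) = ⅛ + 65/119 = 639/952 ≈ 0.67122)
o = -18224 (o = -67*(236 + 36) = -67*272 = -18224)
f = -11767824/119 (f = 8*(639*(-192 - 18224)/952) = 8*((639/952)*(-18416)) = 8*(-1470978/119) = -11767824/119 ≈ -98889.)
-f = -1*(-11767824/119) = 11767824/119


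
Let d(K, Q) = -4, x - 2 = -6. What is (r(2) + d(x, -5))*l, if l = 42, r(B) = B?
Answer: -84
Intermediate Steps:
x = -4 (x = 2 - 6 = -4)
(r(2) + d(x, -5))*l = (2 - 4)*42 = -2*42 = -84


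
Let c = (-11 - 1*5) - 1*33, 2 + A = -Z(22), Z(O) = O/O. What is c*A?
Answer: 147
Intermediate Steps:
Z(O) = 1
A = -3 (A = -2 - 1*1 = -2 - 1 = -3)
c = -49 (c = (-11 - 5) - 33 = -16 - 33 = -49)
c*A = -49*(-3) = 147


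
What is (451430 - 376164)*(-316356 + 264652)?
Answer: -3891553264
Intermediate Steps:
(451430 - 376164)*(-316356 + 264652) = 75266*(-51704) = -3891553264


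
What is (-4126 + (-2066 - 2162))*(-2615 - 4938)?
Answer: 63097762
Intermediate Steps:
(-4126 + (-2066 - 2162))*(-2615 - 4938) = (-4126 - 4228)*(-7553) = -8354*(-7553) = 63097762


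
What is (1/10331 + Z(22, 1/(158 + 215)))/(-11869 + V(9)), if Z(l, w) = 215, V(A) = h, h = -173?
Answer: -1110583/62202951 ≈ -0.017854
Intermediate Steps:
V(A) = -173
(1/10331 + Z(22, 1/(158 + 215)))/(-11869 + V(9)) = (1/10331 + 215)/(-11869 - 173) = (1/10331 + 215)/(-12042) = (2221166/10331)*(-1/12042) = -1110583/62202951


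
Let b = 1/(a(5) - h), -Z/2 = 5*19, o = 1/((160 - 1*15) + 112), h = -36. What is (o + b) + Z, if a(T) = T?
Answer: -2001732/10537 ≈ -189.97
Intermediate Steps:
o = 1/257 (o = 1/((160 - 15) + 112) = 1/(145 + 112) = 1/257 ≈ 0.0038911)
Z = -190 (Z = -10*19 = -2*95 = -190)
b = 1/41 (b = 1/(5 - 1*(-36)) = 1/(5 + 36) = 1/41 ≈ 0.024390)
(o + b) + Z = (1/257 + 1/41) - 190 = 298/10537 - 190 = -2001732/10537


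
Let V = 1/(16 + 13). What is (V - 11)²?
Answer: 101124/841 ≈ 120.24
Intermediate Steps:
V = 1/29 ≈ 0.034483
(V - 11)² = (1/29 - 11)² = (-318/29)² = 101124/841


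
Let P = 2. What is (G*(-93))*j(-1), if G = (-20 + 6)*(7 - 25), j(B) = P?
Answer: -46872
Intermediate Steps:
j(B) = 2
G = 252 (G = -14*(-18) = 252)
(G*(-93))*j(-1) = (252*(-93))*2 = -23436*2 = -46872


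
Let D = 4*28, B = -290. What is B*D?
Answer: -32480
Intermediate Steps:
D = 112
B*D = -290*112 = -32480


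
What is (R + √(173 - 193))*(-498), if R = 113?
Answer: -56274 - 996*I*√5 ≈ -56274.0 - 2227.1*I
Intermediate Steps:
(R + √(173 - 193))*(-498) = (113 + √(173 - 193))*(-498) = (113 + √(-20))*(-498) = (113 + 2*I*√5)*(-498) = -56274 - 996*I*√5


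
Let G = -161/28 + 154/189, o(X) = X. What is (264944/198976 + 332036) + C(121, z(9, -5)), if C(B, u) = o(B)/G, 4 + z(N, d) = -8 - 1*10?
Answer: 2200709750267/6628388 ≈ 3.3201e+5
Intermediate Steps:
G = -533/108 (G = -161*1/28 + 154*(1/189) = -23/4 + 22/27 = -533/108 ≈ -4.9352)
z(N, d) = -22 (z(N, d) = -4 + (-8 - 1*10) = -4 + (-8 - 10) = -4 - 18 = -22)
C(B, u) = -108*B/533 (C(B, u) = B/(-533/108) = B*(-108/533) = -108*B/533)
(264944/198976 + 332036) + C(121, z(9, -5)) = (264944/198976 + 332036) - 108/533*121 = (264944*(1/198976) + 332036) - 13068/533 = (16559/12436 + 332036) - 13068/533 = 4129216255/12436 - 13068/533 = 2200709750267/6628388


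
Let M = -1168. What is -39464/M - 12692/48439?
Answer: 237096555/7072094 ≈ 33.526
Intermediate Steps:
-39464/M - 12692/48439 = -39464/(-1168) - 12692/48439 = -39464*(-1/1168) - 12692*1/48439 = 4933/146 - 12692/48439 = 237096555/7072094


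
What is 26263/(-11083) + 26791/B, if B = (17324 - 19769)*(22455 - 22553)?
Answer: -5995952777/2655597630 ≈ -2.2579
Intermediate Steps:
B = 239610 (B = -2445*(-98) = 239610)
26263/(-11083) + 26791/B = 26263/(-11083) + 26791/239610 = 26263*(-1/11083) + 26791*(1/239610) = -26263/11083 + 26791/239610 = -5995952777/2655597630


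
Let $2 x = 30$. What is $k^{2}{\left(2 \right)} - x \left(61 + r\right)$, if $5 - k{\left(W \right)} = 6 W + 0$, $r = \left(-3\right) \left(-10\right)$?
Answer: $-1316$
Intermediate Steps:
$r = 30$
$x = 15$ ($x = \frac{1}{2} \cdot 30 = 15$)
$k{\left(W \right)} = 5 - 6 W$ ($k{\left(W \right)} = 5 - \left(6 W + 0\right) = 5 - 6 W$)
$k^{2}{\left(2 \right)} - x \left(61 + r\right) = \left(5 - 12\right)^{2} - 15 \left(61 + 30\right) = \left(5 - 12\right)^{2} - 15 \cdot 91 = \left(-7\right)^{2} - 1365 = 49 - 1365 = -1316$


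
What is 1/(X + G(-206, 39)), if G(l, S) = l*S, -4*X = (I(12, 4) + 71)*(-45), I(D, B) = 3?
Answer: -2/14403 ≈ -0.00013886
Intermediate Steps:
X = 1665/2 (X = -(3 + 71)*(-45)/4 = -37*(-45)/2 = -¼*(-3330) = 1665/2 ≈ 832.50)
G(l, S) = S*l
1/(X + G(-206, 39)) = 1/(1665/2 + 39*(-206)) = 1/(1665/2 - 8034) = 1/(-14403/2) = -2/14403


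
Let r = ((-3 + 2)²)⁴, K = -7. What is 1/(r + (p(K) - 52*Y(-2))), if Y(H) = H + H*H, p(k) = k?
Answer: -1/110 ≈ -0.0090909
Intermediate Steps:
Y(H) = H + H²
r = 1 (r = ((-1)²)⁴ = 1⁴ = 1)
1/(r + (p(K) - 52*Y(-2))) = 1/(1 + (-7 - (-104)*(1 - 2))) = 1/(1 + (-7 - (-104)*(-1))) = 1/(1 + (-7 - 52*2)) = 1/(1 + (-7 - 104)) = 1/(1 - 111) = 1/(-110) = -1/110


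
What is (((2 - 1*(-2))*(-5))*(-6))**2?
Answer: 14400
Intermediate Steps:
(((2 - 1*(-2))*(-5))*(-6))**2 = (((2 + 2)*(-5))*(-6))**2 = ((4*(-5))*(-6))**2 = (-20*(-6))**2 = 120**2 = 14400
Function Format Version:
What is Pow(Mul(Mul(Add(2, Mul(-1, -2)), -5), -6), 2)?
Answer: 14400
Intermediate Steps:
Pow(Mul(Mul(Add(2, Mul(-1, -2)), -5), -6), 2) = Pow(Mul(Mul(Add(2, 2), -5), -6), 2) = Pow(Mul(Mul(4, -5), -6), 2) = Pow(Mul(-20, -6), 2) = Pow(120, 2) = 14400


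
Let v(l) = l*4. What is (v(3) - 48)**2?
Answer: 1296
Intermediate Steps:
v(l) = 4*l
(v(3) - 48)**2 = (4*3 - 48)**2 = (12 - 48)**2 = (-36)**2 = 1296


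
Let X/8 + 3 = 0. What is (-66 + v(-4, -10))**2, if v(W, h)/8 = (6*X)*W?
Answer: 20629764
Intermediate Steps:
X = -24 (X = -24 + 8*0 = -24 + 0 = -24)
v(W, h) = -1152*W (v(W, h) = 8*((6*(-24))*W) = 8*(-144*W) = -1152*W)
(-66 + v(-4, -10))**2 = (-66 - 1152*(-4))**2 = (-66 + 4608)**2 = 4542**2 = 20629764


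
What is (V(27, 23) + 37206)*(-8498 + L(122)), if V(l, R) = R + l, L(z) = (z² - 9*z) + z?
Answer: 201554960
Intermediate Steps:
L(z) = z² - 8*z
(V(27, 23) + 37206)*(-8498 + L(122)) = ((23 + 27) + 37206)*(-8498 + 122*(-8 + 122)) = (50 + 37206)*(-8498 + 122*114) = 37256*(-8498 + 13908) = 37256*5410 = 201554960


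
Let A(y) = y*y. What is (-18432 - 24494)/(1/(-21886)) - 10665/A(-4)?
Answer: 15031644311/16 ≈ 9.3948e+8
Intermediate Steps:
A(y) = y²
(-18432 - 24494)/(1/(-21886)) - 10665/A(-4) = (-18432 - 24494)/(1/(-21886)) - 10665/((-4)²) = -42926/(-1/21886) - 10665/16 = -42926*(-21886) - 10665*1/16 = 939478436 - 10665/16 = 15031644311/16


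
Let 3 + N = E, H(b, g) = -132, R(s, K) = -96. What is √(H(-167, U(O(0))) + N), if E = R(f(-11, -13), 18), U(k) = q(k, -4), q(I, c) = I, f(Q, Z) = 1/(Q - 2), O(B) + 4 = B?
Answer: I*√231 ≈ 15.199*I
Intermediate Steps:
O(B) = -4 + B
f(Q, Z) = 1/(-2 + Q)
U(k) = k
E = -96
N = -99 (N = -3 - 96 = -99)
√(H(-167, U(O(0))) + N) = √(-132 - 99) = √(-231) = I*√231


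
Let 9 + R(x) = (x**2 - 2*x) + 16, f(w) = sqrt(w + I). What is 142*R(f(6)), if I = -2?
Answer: 994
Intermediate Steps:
f(w) = sqrt(-2 + w) (f(w) = sqrt(w - 2) = sqrt(-2 + w))
R(x) = 7 + x**2 - 2*x (R(x) = -9 + ((x**2 - 2*x) + 16) = -9 + (16 + x**2 - 2*x) = 7 + x**2 - 2*x)
142*R(f(6)) = 142*(7 + (sqrt(-2 + 6))**2 - 2*sqrt(-2 + 6)) = 142*(7 + (sqrt(4))**2 - 2*sqrt(4)) = 142*(7 + 2**2 - 2*2) = 142*(7 + 4 - 4) = 142*7 = 994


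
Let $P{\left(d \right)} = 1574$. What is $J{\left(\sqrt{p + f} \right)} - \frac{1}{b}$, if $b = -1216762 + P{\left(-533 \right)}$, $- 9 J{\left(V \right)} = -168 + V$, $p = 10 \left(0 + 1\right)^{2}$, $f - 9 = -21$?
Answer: $\frac{68050531}{3645564} - \frac{i \sqrt{2}}{9} \approx 18.667 - 0.15713 i$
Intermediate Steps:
$f = -12$ ($f = 9 - 21 = -12$)
$p = 10$ ($p = 10 \cdot 1^{2} = 10 \cdot 1 = 10$)
$J{\left(V \right)} = \frac{56}{3} - \frac{V}{9}$ ($J{\left(V \right)} = - \frac{-168 + V}{9} = \frac{56}{3} - \frac{V}{9}$)
$b = -1215188$ ($b = -1216762 + 1574 = -1215188$)
$J{\left(\sqrt{p + f} \right)} - \frac{1}{b} = \left(\frac{56}{3} - \frac{\sqrt{10 - 12}}{9}\right) - \frac{1}{-1215188} = \left(\frac{56}{3} - \frac{\sqrt{-2}}{9}\right) - - \frac{1}{1215188} = \left(\frac{56}{3} - \frac{i \sqrt{2}}{9}\right) + \frac{1}{1215188} = \frac{68050531}{3645564} - \frac{i \sqrt{2}}{9}$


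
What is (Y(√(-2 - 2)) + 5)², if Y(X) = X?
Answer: 21 + 20*I ≈ 21.0 + 20.0*I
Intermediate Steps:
(Y(√(-2 - 2)) + 5)² = (√(-2 - 2) + 5)² = (√(-4) + 5)² = (2*I + 5)² = (5 + 2*I)²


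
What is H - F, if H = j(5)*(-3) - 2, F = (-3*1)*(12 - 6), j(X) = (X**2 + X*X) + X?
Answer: -149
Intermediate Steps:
j(X) = X + 2*X**2 (j(X) = (X**2 + X**2) + X = 2*X**2 + X = X + 2*X**2)
F = -18 (F = -3*6 = -18)
H = -167 (H = (5*(1 + 2*5))*(-3) - 2 = (5*(1 + 10))*(-3) - 2 = (5*11)*(-3) - 2 = 55*(-3) - 2 = -165 - 2 = -167)
H - F = -167 - 1*(-18) = -167 + 18 = -149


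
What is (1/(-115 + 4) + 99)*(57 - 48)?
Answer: 32964/37 ≈ 890.92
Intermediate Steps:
(1/(-115 + 4) + 99)*(57 - 48) = (1/(-111) + 99)*9 = (-1/111 + 99)*9 = (10988/111)*9 = 32964/37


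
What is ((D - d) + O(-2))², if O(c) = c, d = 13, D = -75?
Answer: 8100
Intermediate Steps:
((D - d) + O(-2))² = ((-75 - 1*13) - 2)² = ((-75 - 13) - 2)² = (-88 - 2)² = (-90)² = 8100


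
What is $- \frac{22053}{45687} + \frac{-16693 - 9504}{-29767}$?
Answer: $\frac{10596288}{26665979} \approx 0.39737$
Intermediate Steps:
$- \frac{22053}{45687} + \frac{-16693 - 9504}{-29767} = \left(-22053\right) \frac{1}{45687} - - \frac{1541}{1751} = - \frac{7351}{15229} + \frac{1541}{1751} = \frac{10596288}{26665979}$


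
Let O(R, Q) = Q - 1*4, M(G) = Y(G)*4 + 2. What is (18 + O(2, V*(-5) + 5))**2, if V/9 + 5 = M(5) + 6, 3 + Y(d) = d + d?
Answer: 1893376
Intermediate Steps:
Y(d) = -3 + 2*d (Y(d) = -3 + (d + d) = -3 + 2*d)
M(G) = -10 + 8*G (M(G) = (-3 + 2*G)*4 + 2 = (-12 + 8*G) + 2 = -10 + 8*G)
V = 279 (V = -45 + 9*((-10 + 8*5) + 6) = -45 + 9*((-10 + 40) + 6) = -45 + 9*(30 + 6) = -45 + 9*36 = -45 + 324 = 279)
O(R, Q) = -4 + Q (O(R, Q) = Q - 4 = -4 + Q)
(18 + O(2, V*(-5) + 5))**2 = (18 + (-4 + (279*(-5) + 5)))**2 = (18 + (-4 + (-1395 + 5)))**2 = (18 + (-4 - 1390))**2 = (18 - 1394)**2 = (-1376)**2 = 1893376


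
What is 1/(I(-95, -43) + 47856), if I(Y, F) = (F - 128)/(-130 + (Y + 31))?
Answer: 194/9284235 ≈ 2.0896e-5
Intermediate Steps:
I(Y, F) = (-128 + F)/(-99 + Y) (I(Y, F) = (-128 + F)/(-130 + (31 + Y)) = (-128 + F)/(-99 + Y))
1/(I(-95, -43) + 47856) = 1/((-128 - 43)/(-99 - 95) + 47856) = 1/(-171/(-194) + 47856) = 1/(-1/194*(-171) + 47856) = 1/(171/194 + 47856) = 1/(9284235/194) = 194/9284235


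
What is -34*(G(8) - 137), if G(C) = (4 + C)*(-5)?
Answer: 6698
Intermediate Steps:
G(C) = -20 - 5*C
-34*(G(8) - 137) = -34*((-20 - 5*8) - 137) = -34*((-20 - 40) - 137) = -34*(-60 - 137) = -34*(-197) = 6698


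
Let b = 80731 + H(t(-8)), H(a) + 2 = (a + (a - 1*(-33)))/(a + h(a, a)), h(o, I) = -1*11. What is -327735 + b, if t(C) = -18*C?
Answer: -32851477/133 ≈ -2.4700e+5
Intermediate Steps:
h(o, I) = -11
H(a) = -2 + (33 + 2*a)/(-11 + a) (H(a) = -2 + (a + (a - 1*(-33)))/(a - 11) = -2 + (a + (a + 33))/(-11 + a) = -2 + (a + (33 + a))/(-11 + a) = -2 + (33 + 2*a)/(-11 + a))
b = 10737278/133 (b = 80731 + 55/(-11 - 18*(-8)) = 80731 + 55/(-11 + 144) = 80731 + 55/133 = 10737278/133 ≈ 80731.)
-327735 + b = -327735 + 10737278/133 = -32851477/133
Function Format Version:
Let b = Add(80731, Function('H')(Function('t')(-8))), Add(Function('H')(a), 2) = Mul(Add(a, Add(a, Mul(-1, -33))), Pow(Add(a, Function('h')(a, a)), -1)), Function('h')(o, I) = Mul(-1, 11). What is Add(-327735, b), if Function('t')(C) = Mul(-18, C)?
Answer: Rational(-32851477, 133) ≈ -2.4700e+5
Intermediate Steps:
Function('h')(o, I) = -11
Function('H')(a) = Add(-2, Mul(Pow(Add(-11, a), -1), Add(33, Mul(2, a)))) (Function('H')(a) = Add(-2, Mul(Add(a, Add(a, Mul(-1, -33))), Pow(Add(a, -11), -1))) = Add(-2, Mul(Add(a, Add(a, 33)), Pow(Add(-11, a), -1))) = Add(-2, Mul(Add(a, Add(33, a)), Pow(Add(-11, a), -1))) = Add(-2, Mul(Add(33, Mul(2, a)), Pow(Add(-11, a), -1))) = Add(-2, Mul(Pow(Add(-11, a), -1), Add(33, Mul(2, a)))))
b = Rational(10737278, 133) (b = Add(80731, Mul(55, Pow(Add(-11, Mul(-18, -8)), -1))) = Add(80731, Mul(55, Pow(Add(-11, 144), -1))) = Add(80731, Mul(55, Pow(133, -1))) = Add(80731, Mul(55, Rational(1, 133))) = Add(80731, Rational(55, 133)) = Rational(10737278, 133) ≈ 80731.)
Add(-327735, b) = Add(-327735, Rational(10737278, 133)) = Rational(-32851477, 133)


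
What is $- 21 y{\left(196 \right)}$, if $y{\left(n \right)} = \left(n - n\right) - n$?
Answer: $4116$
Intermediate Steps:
$y{\left(n \right)} = - n$ ($y{\left(n \right)} = 0 - n = - n$)
$- 21 y{\left(196 \right)} = - 21 \left(\left(-1\right) 196\right) = \left(-21\right) \left(-196\right) = 4116$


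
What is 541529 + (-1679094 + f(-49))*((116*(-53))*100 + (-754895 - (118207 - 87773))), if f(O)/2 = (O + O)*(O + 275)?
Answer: 2412968858839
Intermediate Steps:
f(O) = 4*O*(275 + O) (f(O) = 2*((O + O)*(O + 275)) = 2*((2*O)*(275 + O)) = 2*(2*O*(275 + O)) = 4*O*(275 + O))
541529 + (-1679094 + f(-49))*((116*(-53))*100 + (-754895 - (118207 - 87773))) = 541529 + (-1679094 + 4*(-49)*(275 - 49))*((116*(-53))*100 + (-754895 - (118207 - 87773))) = 541529 + (-1679094 + 4*(-49)*226)*(-6148*100 + (-754895 - 1*30434)) = 541529 + (-1679094 - 44296)*(-614800 + (-754895 - 30434)) = 541529 - 1723390*(-614800 - 785329) = 541529 - 1723390*(-1400129) = 541529 + 2412968317310 = 2412968858839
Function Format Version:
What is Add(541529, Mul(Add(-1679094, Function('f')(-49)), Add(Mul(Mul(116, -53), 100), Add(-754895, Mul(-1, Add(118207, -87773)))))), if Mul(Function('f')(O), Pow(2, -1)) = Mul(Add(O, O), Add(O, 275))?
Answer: 2412968858839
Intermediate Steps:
Function('f')(O) = Mul(4, O, Add(275, O)) (Function('f')(O) = Mul(2, Mul(Add(O, O), Add(O, 275))) = Mul(2, Mul(Mul(2, O), Add(275, O))) = Mul(2, Mul(2, O, Add(275, O))) = Mul(4, O, Add(275, O)))
Add(541529, Mul(Add(-1679094, Function('f')(-49)), Add(Mul(Mul(116, -53), 100), Add(-754895, Mul(-1, Add(118207, -87773)))))) = Add(541529, Mul(Add(-1679094, Mul(4, -49, Add(275, -49))), Add(Mul(Mul(116, -53), 100), Add(-754895, Mul(-1, Add(118207, -87773)))))) = Add(541529, Mul(Add(-1679094, Mul(4, -49, 226)), Add(Mul(-6148, 100), Add(-754895, Mul(-1, 30434))))) = Add(541529, Mul(Add(-1679094, -44296), Add(-614800, Add(-754895, -30434)))) = Add(541529, Mul(-1723390, Add(-614800, -785329))) = Add(541529, Mul(-1723390, -1400129)) = Add(541529, 2412968317310) = 2412968858839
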